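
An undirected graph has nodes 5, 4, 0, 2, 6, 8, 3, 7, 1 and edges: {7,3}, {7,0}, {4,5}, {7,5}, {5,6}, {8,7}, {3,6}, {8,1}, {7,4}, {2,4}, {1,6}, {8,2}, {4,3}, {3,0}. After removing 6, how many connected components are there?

With 6 gone, the remaining components are: {0, 1, 2, 3, 4, 5, 7, 8}.
That is 1 component.

1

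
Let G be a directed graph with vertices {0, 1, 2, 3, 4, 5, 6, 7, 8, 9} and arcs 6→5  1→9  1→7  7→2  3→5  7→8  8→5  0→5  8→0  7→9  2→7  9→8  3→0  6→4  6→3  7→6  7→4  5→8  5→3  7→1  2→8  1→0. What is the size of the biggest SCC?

4

{0, 3, 5, 8} are all mutually reachable — one SCC of size 4.
{1, 2, 7} are all mutually reachable — one SCC of size 3.
{9} is an SCC by itself.
{6} is an SCC by itself.
{4} is an SCC by itself.
The largest has 4 vertices.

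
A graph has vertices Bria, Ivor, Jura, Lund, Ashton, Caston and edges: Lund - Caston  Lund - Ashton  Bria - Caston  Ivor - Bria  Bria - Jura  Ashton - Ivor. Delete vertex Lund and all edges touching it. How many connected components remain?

1

With Lund gone, the remaining components are: {Bria, Ivor, Jura, Ashton, Caston}.
That is 1 component.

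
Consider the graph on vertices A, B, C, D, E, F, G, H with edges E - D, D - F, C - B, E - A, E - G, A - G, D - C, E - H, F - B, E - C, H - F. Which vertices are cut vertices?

E

Removing E increases the component count from 1 to 2, so E is a cut vertex.
By contrast removing C leaves 1 component; it is not a cut vertex. No other vertex is a cut vertex either.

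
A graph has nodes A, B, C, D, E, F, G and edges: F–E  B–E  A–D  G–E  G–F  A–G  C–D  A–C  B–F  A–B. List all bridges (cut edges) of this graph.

none

The edges on the cycle A-C-D-A are not bridges since each lies on that cycle.
Every edge lies on some cycle, so there are no bridges.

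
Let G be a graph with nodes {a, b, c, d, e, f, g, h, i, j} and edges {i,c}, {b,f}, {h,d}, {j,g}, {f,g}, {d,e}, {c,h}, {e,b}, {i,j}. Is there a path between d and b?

Yes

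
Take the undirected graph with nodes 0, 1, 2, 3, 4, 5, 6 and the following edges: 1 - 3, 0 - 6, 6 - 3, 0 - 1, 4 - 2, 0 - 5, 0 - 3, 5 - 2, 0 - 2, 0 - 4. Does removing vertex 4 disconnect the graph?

Deleting 4 leaves 1 component (was 1) (its neighbors 0, 2 remain connected to each other), so 4 is not a cut vertex.

No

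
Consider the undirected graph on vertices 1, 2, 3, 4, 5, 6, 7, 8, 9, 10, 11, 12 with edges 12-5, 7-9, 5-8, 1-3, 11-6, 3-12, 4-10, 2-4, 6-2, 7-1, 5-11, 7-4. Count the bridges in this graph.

3

The edges on the cycle 7-1-3-12-5-11-6-2-4-7 are not bridges since each lies on that cycle.
But removing 8-5 disconnects 8 from 5; removing 4-10 disconnects 4 from 10; removing 7-9 disconnects 7 from 9 — these are bridges.
That makes 3 bridges.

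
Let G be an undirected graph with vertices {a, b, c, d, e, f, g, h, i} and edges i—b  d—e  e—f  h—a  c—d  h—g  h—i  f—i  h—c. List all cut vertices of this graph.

Removing h increases the component count from 1 to 3, so h is a cut vertex.
Removing i increases the component count from 1 to 2, so i is a cut vertex.
By contrast removing a leaves 1 component; it is not a cut vertex. No other vertex is a cut vertex either.

h, i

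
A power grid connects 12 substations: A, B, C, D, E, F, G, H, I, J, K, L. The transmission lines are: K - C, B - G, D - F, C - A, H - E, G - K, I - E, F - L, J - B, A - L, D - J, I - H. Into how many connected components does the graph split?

Starting from E we can reach E, H, I. That is one component of size 3.
Starting from A we can reach A, B, C, D, F, G, J, K, L. That is one component of size 9.
Total: 2 components.

2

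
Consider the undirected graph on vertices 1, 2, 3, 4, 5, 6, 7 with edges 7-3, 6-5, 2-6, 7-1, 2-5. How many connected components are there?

3

4 is isolated — a component by itself.
Starting from 2 we can reach 2, 5, 6. That is one component of size 3.
Starting from 1 we can reach 1, 3, 7. That is one component of size 3.
Total: 3 components.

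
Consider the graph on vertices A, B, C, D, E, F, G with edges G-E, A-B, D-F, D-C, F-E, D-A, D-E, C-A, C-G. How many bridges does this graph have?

1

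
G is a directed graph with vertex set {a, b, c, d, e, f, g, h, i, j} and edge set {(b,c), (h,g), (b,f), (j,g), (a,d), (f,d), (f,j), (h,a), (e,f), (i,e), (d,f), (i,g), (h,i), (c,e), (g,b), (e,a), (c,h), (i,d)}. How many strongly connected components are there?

{a, b, c, d, e, f, g, h, i, j} are all mutually reachable — one SCC of size 10.
That gives 1 strongly connected component.

1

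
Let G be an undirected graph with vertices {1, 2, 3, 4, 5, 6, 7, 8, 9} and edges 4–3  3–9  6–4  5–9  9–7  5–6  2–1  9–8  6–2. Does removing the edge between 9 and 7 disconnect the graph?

Removing 9–7 leaves no path between 9 and 7: the component count goes from 1 to 2. So it is a bridge.

Yes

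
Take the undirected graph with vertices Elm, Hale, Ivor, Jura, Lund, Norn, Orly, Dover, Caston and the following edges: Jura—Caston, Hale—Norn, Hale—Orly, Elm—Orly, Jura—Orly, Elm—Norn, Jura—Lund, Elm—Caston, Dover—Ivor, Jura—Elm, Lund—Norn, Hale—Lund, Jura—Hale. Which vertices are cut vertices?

Removing Orly, for instance, still leaves 2 components. No single vertex removal increases the component count — the graph has no articulation points.

none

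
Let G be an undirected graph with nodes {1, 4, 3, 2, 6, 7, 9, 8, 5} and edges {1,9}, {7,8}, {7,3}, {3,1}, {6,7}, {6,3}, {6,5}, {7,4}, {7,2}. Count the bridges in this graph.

6

The edges on the cycle 6-7-3-6 are not bridges since each lies on that cycle.
But removing 7–8 disconnects 7 from 8; removing 7–4 disconnects 7 from 4; removing 3–1 disconnects 3 from 1; removing 1–9 disconnects 1 from 9 — these are bridges.
In total 6 edges are bridges.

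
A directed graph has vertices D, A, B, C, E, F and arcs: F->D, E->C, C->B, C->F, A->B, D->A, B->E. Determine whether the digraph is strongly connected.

From C we can reach every vertex (A, B, C, D, E, F), and every vertex can reach C (A, B, C, D, E, F). So the whole graph is one strongly connected component.

Yes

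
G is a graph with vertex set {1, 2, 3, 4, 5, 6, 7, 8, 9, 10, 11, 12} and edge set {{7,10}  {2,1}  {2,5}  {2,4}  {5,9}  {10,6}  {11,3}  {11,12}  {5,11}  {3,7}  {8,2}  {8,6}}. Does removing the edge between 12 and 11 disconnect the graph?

Yes

Removing 12—11 leaves no path between 12 and 11: the component count goes from 1 to 2. So it is a bridge.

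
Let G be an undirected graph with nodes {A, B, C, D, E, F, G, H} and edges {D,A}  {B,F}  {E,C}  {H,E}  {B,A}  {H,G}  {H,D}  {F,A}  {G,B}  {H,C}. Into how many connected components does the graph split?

Starting from A we can reach A, B, C, D, E, F, G, H. That is one component of size 8.
Total: 1 component.

1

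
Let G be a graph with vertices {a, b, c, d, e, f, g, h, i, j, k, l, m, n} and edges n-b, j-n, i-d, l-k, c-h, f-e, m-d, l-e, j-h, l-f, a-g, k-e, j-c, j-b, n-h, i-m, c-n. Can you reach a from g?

From g we can reach a, g, which includes a.

Yes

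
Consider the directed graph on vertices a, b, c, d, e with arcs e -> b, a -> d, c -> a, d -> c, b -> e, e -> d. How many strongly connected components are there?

2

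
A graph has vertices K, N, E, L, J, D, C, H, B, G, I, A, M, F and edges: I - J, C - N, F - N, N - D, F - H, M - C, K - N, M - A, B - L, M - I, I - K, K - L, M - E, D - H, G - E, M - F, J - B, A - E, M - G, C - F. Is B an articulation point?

Deleting B leaves 1 component (was 1) (its neighbors J, L remain connected to each other), so B is not a cut vertex.

No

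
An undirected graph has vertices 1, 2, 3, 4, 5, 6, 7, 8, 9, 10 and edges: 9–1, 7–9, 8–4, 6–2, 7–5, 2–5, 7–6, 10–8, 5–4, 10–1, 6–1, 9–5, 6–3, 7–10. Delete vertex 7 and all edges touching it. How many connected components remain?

1

With 7 gone, the remaining components are: {1, 2, 3, 4, 5, 6, 8, 9, 10}.
That is 1 component.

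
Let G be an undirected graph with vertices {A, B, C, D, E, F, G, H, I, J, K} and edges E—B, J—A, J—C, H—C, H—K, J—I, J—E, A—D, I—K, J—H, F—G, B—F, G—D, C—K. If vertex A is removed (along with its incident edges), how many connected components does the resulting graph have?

With A gone, the remaining components are: {B, C, D, E, F, G, H, I, J, K}.
That is 1 component.

1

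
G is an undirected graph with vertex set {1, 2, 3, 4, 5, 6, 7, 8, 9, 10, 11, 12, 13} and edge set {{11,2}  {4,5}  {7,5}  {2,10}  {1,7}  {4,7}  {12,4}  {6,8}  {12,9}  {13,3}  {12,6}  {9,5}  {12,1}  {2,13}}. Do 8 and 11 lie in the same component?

The component containing 8 is {1, 4, 5, 6, 7, 8, 9, 12}, and 11 is not in it.

No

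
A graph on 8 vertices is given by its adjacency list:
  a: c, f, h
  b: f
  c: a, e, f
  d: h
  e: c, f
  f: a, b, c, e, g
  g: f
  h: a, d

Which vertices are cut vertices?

a, f, h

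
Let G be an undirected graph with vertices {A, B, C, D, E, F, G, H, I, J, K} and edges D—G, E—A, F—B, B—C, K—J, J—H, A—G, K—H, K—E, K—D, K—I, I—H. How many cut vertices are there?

Removing B increases the component count from 2 to 3, so B is a cut vertex.
Removing K increases the component count from 2 to 3, so K is a cut vertex.
By contrast removing H leaves 2 components; it is not a cut vertex. No other vertex is a cut vertex either.

2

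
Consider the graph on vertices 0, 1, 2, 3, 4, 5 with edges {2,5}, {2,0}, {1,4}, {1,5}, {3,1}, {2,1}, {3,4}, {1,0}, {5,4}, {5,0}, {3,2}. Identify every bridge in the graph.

none

The edges on the cycle 1-5-0-1 are not bridges since each lies on that cycle.
Every edge lies on some cycle, so there are no bridges.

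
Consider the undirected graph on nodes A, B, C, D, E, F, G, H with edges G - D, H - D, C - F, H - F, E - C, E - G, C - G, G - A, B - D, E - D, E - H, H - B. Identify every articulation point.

G

Removing G increases the component count from 1 to 2, so G is a cut vertex.
By contrast removing H leaves 1 component; it is not a cut vertex. No other vertex is a cut vertex either.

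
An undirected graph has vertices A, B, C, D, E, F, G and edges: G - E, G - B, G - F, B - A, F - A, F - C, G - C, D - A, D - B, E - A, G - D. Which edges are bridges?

The edges on the cycle G-D-B-G are not bridges since each lies on that cycle.
Every edge lies on some cycle, so there are no bridges.

none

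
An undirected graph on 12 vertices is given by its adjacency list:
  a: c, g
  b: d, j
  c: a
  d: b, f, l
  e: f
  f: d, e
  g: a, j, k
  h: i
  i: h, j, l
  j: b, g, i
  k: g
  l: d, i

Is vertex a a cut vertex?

Yes

Deleting a raises the number of components from 1 to 2, so a is a cut vertex.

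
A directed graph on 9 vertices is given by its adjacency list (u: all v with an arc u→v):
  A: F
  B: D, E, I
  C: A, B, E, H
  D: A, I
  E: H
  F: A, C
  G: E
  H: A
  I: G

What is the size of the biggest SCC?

9

{A, B, C, D, E, F, G, H, I} are all mutually reachable — one SCC of size 9.
The largest has 9 vertices.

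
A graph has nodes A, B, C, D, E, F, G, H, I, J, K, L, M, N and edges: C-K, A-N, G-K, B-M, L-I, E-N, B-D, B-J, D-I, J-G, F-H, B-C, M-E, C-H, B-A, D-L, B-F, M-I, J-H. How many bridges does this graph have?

The edges on the cycle B-J-G-K-C-B are not bridges since each lies on that cycle.
Every edge lies on some cycle, so there are no bridges.

0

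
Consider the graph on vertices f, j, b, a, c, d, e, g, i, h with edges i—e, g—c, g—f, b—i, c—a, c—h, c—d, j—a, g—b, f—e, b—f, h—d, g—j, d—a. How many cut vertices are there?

Removing g increases the component count from 1 to 2, so g is a cut vertex.
By contrast removing f leaves 1 component; it is not a cut vertex. No other vertex is a cut vertex either.

1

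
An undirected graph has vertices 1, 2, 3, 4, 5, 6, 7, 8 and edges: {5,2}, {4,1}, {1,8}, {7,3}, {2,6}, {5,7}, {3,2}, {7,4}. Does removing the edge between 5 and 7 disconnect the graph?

After removing 5–7, the path 5-2-3-7 still connects them, so the edge is not a bridge.

No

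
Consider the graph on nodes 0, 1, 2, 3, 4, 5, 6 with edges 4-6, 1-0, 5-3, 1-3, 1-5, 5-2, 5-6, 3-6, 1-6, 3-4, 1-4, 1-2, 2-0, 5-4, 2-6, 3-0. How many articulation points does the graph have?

0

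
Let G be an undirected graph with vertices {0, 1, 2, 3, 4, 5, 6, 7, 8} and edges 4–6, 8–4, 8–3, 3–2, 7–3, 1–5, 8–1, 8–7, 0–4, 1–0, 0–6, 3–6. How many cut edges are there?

2

The edges on the cycle 8-1-0-6-3-8 are not bridges since each lies on that cycle.
But removing 2–3 disconnects 2 from 3; removing 5–1 disconnects 5 from 1 — these are bridges.
That makes 2 bridges.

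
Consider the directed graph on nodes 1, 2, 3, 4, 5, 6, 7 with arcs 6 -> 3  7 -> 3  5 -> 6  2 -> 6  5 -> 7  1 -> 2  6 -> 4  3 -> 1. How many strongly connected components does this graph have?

{1, 2, 3, 6} are all mutually reachable — one SCC of size 4.
{7} is an SCC by itself.
{4} is an SCC by itself.
{5} is an SCC by itself.
That gives 4 strongly connected components.

4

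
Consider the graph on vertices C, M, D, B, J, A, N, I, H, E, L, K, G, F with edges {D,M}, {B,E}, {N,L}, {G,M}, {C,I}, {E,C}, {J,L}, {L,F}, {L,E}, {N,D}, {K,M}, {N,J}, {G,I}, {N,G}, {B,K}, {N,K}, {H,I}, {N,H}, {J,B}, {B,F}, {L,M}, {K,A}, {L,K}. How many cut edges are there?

1

The edges on the cycle N-D-M-L-J-N are not bridges since each lies on that cycle.
But removing A—K disconnects A from K — this is a bridge.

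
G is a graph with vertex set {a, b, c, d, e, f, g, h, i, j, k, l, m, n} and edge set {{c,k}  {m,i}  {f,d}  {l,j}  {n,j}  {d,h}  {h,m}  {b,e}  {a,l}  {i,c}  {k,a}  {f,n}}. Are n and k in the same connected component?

From n we can reach a, c, d, f, h, i, j, k, l, m, n, which includes k.

Yes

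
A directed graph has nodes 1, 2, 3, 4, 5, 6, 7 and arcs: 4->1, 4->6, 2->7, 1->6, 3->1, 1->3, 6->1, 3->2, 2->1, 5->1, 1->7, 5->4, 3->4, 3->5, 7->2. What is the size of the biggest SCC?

7

{1, 2, 3, 4, 5, 6, 7} are all mutually reachable — one SCC of size 7.
The largest has 7 vertices.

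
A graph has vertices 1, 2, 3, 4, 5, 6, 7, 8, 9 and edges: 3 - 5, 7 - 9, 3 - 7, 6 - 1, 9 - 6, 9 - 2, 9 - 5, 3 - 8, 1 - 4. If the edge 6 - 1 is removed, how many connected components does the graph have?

2

Before removal there is 1 component.
6 - 1 is a bridge — removing it separates 6's side from 1's side.
After removal: 2 components.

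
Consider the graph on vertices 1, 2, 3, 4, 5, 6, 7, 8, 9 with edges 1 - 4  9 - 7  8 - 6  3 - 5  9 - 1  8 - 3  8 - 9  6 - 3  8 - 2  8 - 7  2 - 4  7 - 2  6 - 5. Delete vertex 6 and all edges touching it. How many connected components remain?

1

With 6 gone, the remaining components are: {1, 2, 3, 4, 5, 7, 8, 9}.
That is 1 component.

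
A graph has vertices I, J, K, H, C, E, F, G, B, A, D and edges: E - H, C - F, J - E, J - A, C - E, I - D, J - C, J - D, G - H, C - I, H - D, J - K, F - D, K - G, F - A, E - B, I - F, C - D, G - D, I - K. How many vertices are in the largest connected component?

11

Starting from A we can reach A, B, C, D, E, F, G, H, I, J, K. That is one component of size 11.
The largest has 11 vertices.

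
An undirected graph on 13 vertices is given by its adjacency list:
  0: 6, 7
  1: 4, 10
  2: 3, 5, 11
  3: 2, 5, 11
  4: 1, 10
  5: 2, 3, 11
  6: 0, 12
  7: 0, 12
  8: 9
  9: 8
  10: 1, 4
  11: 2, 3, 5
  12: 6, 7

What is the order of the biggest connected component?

Starting from 8 we can reach 8, 9. That is one component of size 2.
Starting from 1 we can reach 1, 4, 10. That is one component of size 3.
Starting from 0 we can reach 0, 6, 7, 12. That is one component of size 4.
Starting from 2 we can reach 2, 3, 5, 11. That is one component of size 4.
The largest has 4 vertices.

4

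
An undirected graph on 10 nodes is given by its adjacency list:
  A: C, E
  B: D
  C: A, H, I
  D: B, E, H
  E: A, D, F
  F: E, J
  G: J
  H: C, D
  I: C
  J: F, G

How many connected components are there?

1

Starting from A we can reach A, B, C, D, E, F, G, H, I, J. That is one component of size 10.
Total: 1 component.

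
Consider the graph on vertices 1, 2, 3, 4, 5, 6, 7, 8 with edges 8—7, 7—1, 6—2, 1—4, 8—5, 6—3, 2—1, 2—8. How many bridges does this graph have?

4

The edges on the cycle 2-8-7-1-2 are not bridges since each lies on that cycle.
But removing 8—5 disconnects 8 from 5; removing 2—6 disconnects 2 from 6; removing 1—4 disconnects 1 from 4; removing 6—3 disconnects 6 from 3 — these are bridges.
That makes 4 bridges.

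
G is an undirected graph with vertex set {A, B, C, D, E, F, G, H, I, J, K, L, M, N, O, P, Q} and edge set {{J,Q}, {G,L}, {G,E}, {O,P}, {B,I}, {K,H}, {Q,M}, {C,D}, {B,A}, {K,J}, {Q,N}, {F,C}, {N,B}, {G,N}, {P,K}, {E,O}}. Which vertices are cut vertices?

B, C, G, K, N, Q

Removing B increases the component count from 2 to 4, so B is a cut vertex.
Removing C increases the component count from 2 to 3, so C is a cut vertex.
Removing G increases the component count from 2 to 3, so G is a cut vertex.
Likewise K, N, Q are cut vertices.
By contrast removing D leaves 2 components; it is not a cut vertex. No other vertex is a cut vertex either.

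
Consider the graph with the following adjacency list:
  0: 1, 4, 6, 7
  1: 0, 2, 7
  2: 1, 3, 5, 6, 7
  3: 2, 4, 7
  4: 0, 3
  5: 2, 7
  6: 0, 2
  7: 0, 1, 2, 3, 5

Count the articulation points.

Removing 1, for instance, still leaves 1 component. No single vertex removal increases the component count — the graph has no articulation points.

0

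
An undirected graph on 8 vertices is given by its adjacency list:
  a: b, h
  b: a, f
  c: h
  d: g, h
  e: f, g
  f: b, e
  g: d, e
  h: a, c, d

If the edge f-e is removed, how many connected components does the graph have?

1

f and e are still connected via f-b-a-h-d-g-e, so the component count stays at 1.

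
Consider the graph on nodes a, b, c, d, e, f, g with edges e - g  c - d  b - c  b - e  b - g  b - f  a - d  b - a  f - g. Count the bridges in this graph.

The edges on the cycle b-e-g-b are not bridges since each lies on that cycle.
Every edge lies on some cycle, so there are no bridges.

0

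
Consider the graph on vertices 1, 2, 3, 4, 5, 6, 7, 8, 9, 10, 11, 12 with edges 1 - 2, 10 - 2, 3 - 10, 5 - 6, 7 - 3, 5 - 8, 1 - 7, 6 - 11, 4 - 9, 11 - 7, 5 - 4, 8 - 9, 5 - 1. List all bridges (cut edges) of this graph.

The edges on the cycle 5-6-11-7-3-10-2-1-5 are not bridges since each lies on that cycle.
Every edge lies on some cycle, so there are no bridges.

none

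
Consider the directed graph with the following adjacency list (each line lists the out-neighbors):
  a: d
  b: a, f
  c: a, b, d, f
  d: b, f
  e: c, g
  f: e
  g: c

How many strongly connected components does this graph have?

{a, b, c, d, e, f, g} are all mutually reachable — one SCC of size 7.
That gives 1 strongly connected component.

1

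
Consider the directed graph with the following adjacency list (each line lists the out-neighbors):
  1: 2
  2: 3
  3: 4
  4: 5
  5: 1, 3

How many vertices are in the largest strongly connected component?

5

{1, 2, 3, 4, 5} are all mutually reachable — one SCC of size 5.
The largest has 5 vertices.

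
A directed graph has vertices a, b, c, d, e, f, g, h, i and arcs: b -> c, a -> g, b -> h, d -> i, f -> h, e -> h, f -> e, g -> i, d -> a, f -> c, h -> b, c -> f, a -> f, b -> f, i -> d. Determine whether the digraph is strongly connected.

No

There is no directed path from b to i, so the graph is not strongly connected.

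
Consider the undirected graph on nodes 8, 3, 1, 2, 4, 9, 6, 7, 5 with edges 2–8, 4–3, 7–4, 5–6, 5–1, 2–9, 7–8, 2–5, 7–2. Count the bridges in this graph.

6

The edges on the cycle 7-2-8-7 are not bridges since each lies on that cycle.
But removing 5–1 disconnects 5 from 1; removing 2–9 disconnects 2 from 9; removing 5–6 disconnects 5 from 6; removing 7–4 disconnects 7 from 4 — these are bridges.
In total 6 edges are bridges.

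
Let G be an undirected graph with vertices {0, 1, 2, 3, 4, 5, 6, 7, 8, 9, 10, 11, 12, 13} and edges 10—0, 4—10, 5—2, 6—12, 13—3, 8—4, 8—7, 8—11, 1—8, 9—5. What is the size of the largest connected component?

7

Starting from 3 we can reach 3, 13. That is one component of size 2.
Starting from 6 we can reach 6, 12. That is one component of size 2.
Starting from 2 we can reach 2, 5, 9. That is one component of size 3.
Starting from 0 we can reach 0, 1, 4, 7, 8, 10, 11. That is one component of size 7.
The largest has 7 vertices.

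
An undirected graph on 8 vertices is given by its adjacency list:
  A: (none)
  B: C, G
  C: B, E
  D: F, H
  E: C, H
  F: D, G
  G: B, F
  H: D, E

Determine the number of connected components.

2

A is isolated — a component by itself.
Starting from B we can reach B, C, D, E, F, G, H. That is one component of size 7.
Total: 2 components.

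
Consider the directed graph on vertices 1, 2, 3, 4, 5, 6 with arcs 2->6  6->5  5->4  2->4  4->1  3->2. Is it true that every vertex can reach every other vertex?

No

There is no directed path from 2 to 3, so the graph is not strongly connected.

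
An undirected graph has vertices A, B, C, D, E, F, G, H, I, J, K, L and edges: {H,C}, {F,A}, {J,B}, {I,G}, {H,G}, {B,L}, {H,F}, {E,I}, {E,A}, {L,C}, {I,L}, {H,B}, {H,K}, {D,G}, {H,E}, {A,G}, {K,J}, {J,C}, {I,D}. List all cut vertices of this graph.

Removing G, for instance, still leaves 1 component. No single vertex removal increases the component count — the graph has no articulation points.

none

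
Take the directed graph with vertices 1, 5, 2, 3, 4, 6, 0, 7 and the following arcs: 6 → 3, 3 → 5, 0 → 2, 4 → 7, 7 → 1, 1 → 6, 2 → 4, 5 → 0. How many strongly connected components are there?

1

{0, 1, 2, 3, 4, 5, 6, 7} are all mutually reachable — one SCC of size 8.
That gives 1 strongly connected component.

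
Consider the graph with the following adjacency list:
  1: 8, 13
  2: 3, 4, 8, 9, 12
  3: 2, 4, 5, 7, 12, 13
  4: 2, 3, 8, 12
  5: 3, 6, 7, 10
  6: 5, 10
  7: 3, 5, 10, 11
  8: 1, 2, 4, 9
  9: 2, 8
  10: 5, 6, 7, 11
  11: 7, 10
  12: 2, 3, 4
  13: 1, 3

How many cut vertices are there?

1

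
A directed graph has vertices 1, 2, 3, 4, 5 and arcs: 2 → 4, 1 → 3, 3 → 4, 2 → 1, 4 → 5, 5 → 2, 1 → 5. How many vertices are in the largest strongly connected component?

5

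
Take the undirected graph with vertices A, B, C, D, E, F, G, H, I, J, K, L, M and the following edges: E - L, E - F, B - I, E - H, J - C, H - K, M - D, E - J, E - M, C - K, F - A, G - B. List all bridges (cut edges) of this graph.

The edges on the cycle E-J-C-K-H-E are not bridges since each lies on that cycle.
But removing M - D disconnects M from D; removing B - I disconnects B from I; removing F - E disconnects F from E; removing M - E disconnects M from E — these are bridges.
In total 7 edges are bridges.

A-F, B-G, B-I, D-M, E-F, E-L, E-M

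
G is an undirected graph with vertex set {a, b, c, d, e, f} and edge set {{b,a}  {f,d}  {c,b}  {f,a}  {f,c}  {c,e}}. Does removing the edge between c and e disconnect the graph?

Yes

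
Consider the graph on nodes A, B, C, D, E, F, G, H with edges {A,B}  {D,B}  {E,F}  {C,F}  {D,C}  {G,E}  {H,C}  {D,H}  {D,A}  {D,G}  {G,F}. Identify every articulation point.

Removing D increases the component count from 1 to 2, so D is a cut vertex.
By contrast removing F leaves 1 component; it is not a cut vertex. No other vertex is a cut vertex either.

D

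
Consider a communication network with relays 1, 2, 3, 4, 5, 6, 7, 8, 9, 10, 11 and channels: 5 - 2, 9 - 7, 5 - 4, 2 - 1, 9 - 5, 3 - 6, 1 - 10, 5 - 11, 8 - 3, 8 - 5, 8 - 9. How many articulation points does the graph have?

6

Removing 1 increases the component count from 1 to 2, so 1 is a cut vertex.
Removing 2 increases the component count from 1 to 2, so 2 is a cut vertex.
Removing 3 increases the component count from 1 to 2, so 3 is a cut vertex.
Likewise 5, 8, 9 are cut vertices.
By contrast removing 7 leaves 1 component; it is not a cut vertex. No other vertex is a cut vertex either.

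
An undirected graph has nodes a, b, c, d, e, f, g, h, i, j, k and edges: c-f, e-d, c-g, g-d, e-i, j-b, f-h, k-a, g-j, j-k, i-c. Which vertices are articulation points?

c, f, g, j, k

Removing c increases the component count from 1 to 2, so c is a cut vertex.
Removing f increases the component count from 1 to 2, so f is a cut vertex.
Removing g increases the component count from 1 to 2, so g is a cut vertex.
Likewise j, k are cut vertices.
By contrast removing i leaves 1 component; it is not a cut vertex. No other vertex is a cut vertex either.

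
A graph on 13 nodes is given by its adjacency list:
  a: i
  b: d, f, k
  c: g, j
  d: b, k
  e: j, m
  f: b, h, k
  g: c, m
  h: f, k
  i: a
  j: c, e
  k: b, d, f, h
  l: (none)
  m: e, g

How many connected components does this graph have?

4

l is isolated — a component by itself.
Starting from a we can reach a, i. That is one component of size 2.
Starting from b we can reach b, d, f, h, k. That is one component of size 5.
Starting from c we can reach c, e, g, j, m. That is one component of size 5.
Total: 4 components.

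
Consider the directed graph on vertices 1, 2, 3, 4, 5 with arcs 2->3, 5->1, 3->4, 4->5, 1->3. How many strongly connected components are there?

{1, 3, 4, 5} are all mutually reachable — one SCC of size 4.
{2} is an SCC by itself.
That gives 2 strongly connected components.

2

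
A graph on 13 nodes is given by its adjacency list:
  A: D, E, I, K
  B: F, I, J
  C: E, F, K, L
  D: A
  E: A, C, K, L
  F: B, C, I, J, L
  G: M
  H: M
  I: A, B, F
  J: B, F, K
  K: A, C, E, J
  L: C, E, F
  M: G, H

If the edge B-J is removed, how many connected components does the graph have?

2

B and J are still connected via B-F-J, so the component count stays at 2.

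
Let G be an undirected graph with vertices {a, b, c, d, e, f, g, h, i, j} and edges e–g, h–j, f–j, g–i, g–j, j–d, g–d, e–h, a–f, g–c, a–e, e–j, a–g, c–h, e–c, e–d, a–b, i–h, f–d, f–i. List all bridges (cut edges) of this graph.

a-b

The edges on the cycle a-f-j-h-i-g-a are not bridges since each lies on that cycle.
But removing b–a disconnects b from a — this is a bridge.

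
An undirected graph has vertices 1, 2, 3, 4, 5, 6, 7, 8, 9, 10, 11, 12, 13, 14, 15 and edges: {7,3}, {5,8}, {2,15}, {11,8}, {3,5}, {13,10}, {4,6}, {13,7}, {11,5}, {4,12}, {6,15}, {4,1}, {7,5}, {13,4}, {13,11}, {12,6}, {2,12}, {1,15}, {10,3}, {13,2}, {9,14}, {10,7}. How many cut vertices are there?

Removing 13 increases the component count from 2 to 3, so 13 is a cut vertex.
By contrast removing 3 leaves 2 components; it is not a cut vertex. No other vertex is a cut vertex either.

1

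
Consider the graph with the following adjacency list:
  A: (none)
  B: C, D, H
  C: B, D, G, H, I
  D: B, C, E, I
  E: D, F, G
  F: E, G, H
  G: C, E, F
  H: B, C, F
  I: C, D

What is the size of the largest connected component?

A is isolated — a component by itself.
Starting from B we can reach B, C, D, E, F, G, H, I. That is one component of size 8.
The largest has 8 vertices.

8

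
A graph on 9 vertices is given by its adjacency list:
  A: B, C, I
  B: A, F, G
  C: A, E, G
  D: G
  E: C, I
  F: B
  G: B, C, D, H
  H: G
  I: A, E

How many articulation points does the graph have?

Removing B increases the component count from 1 to 2, so B is a cut vertex.
Removing G increases the component count from 1 to 3, so G is a cut vertex.
By contrast removing I leaves 1 component; it is not a cut vertex. No other vertex is a cut vertex either.

2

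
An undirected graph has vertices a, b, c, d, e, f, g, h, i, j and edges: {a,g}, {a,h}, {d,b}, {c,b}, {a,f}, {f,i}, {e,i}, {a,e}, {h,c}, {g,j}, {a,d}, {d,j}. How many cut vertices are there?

Removing a increases the component count from 1 to 2, so a is a cut vertex.
By contrast removing b leaves 1 component; it is not a cut vertex. No other vertex is a cut vertex either.

1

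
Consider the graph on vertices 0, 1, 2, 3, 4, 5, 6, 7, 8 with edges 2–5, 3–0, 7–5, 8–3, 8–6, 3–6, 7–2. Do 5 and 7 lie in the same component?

From 5 we can reach 2, 5, 7, which includes 7.

Yes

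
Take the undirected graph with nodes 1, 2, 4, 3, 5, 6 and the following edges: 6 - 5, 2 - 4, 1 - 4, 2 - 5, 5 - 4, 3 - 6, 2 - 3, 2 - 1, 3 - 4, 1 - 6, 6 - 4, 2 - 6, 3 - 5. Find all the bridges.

The edges on the cycle 2-1-6-3-2 are not bridges since each lies on that cycle.
Every edge lies on some cycle, so there are no bridges.

none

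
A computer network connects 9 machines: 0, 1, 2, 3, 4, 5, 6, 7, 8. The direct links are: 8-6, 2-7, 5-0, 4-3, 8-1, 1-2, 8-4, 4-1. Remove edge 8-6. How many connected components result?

Before removal there are 2 components.
8-6 is a bridge — removing it separates 8's side from 6's side.
After removal: 3 components.

3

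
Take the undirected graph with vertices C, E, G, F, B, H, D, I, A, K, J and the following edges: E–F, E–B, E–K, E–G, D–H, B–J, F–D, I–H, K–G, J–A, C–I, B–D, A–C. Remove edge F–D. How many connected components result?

F and D are still connected via F-E-B-D, so the component count stays at 1.

1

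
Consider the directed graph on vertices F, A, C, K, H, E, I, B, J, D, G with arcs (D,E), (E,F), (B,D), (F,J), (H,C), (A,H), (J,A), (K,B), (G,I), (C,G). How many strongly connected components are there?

11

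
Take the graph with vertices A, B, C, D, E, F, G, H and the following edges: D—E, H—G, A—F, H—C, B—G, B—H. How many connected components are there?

Starting from D we can reach D, E. That is one component of size 2.
Starting from A we can reach A, F. That is one component of size 2.
Starting from B we can reach B, C, G, H. That is one component of size 4.
Total: 3 components.

3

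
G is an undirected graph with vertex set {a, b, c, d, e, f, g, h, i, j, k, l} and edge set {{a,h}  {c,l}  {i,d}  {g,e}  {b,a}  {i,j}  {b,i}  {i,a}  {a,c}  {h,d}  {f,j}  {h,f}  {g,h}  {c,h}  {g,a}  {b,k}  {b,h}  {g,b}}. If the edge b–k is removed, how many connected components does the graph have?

2

Before removal there is 1 component.
b–k is a bridge — removing it separates b's side from k's side.
After removal: 2 components.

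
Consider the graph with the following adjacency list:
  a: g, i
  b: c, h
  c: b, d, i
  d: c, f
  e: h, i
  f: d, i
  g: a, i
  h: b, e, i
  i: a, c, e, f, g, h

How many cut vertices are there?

1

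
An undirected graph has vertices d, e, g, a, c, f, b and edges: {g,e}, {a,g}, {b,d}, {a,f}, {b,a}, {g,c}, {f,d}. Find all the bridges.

a-g, c-g, e-g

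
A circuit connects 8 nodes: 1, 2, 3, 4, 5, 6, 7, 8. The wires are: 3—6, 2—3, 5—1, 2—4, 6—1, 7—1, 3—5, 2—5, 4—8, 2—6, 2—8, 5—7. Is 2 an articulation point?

Deleting 2 raises the number of components from 1 to 2, so 2 is a cut vertex.

Yes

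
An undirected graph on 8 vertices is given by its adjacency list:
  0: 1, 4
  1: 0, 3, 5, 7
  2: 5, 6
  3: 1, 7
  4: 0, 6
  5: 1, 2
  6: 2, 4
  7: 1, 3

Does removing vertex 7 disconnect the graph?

No

Deleting 7 leaves 1 component (was 1) (its neighbors 1, 3 remain connected to each other), so 7 is not a cut vertex.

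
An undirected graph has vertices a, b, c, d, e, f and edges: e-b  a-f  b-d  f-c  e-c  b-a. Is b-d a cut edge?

Removing b-d leaves no path between b and d: the component count goes from 1 to 2. So it is a bridge.

Yes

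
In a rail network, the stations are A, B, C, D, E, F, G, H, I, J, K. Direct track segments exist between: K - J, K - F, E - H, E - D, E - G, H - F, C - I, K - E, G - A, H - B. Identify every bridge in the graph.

A-G, B-H, C-I, D-E, E-G, J-K

The edges on the cycle K-E-H-F-K are not bridges since each lies on that cycle.
But removing E - D disconnects E from D; removing K - J disconnects K from J; removing C - I disconnects C from I; removing H - B disconnects H from B — these are bridges.
In total 6 edges are bridges.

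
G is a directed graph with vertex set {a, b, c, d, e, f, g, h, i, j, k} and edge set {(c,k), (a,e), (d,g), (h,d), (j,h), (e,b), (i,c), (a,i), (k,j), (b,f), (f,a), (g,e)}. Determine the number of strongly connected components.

{a, b, c, d, e, f, g, h, i, j, k} are all mutually reachable — one SCC of size 11.
That gives 1 strongly connected component.

1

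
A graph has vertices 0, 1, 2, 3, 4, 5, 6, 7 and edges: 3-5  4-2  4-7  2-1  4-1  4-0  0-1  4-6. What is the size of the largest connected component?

6

Starting from 3 we can reach 3, 5. That is one component of size 2.
Starting from 0 we can reach 0, 1, 2, 4, 6, 7. That is one component of size 6.
The largest has 6 vertices.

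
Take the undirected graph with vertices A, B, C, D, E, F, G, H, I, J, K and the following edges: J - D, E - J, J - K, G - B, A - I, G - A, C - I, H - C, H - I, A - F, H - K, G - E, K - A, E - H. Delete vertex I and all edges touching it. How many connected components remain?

1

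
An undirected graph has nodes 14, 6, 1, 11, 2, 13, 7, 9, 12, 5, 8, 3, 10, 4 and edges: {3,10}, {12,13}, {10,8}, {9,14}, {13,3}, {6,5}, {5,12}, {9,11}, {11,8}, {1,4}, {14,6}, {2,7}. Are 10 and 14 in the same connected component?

From 10 we can reach 3, 5, 6, 8, 9, 10, 11, 12, 13, 14, which includes 14.

Yes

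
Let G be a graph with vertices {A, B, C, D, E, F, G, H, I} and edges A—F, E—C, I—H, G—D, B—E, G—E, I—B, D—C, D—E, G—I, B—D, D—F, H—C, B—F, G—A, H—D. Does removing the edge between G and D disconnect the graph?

No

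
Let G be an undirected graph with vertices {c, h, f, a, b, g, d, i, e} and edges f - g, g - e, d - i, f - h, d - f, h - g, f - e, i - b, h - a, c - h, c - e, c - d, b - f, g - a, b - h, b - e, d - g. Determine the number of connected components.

1

Starting from a we can reach a, b, c, d, e, f, g, h, i. That is one component of size 9.
Total: 1 component.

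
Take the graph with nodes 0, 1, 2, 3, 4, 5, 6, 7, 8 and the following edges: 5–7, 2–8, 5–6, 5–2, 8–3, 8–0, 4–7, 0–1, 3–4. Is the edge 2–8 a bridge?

After removing 2–8, the path 2-5-7-4-3-8 still connects them, so the edge is not a bridge.

No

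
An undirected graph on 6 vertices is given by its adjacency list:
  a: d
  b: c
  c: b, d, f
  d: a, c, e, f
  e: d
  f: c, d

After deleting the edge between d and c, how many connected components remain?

d and c are still connected via d-f-c, so the component count stays at 1.

1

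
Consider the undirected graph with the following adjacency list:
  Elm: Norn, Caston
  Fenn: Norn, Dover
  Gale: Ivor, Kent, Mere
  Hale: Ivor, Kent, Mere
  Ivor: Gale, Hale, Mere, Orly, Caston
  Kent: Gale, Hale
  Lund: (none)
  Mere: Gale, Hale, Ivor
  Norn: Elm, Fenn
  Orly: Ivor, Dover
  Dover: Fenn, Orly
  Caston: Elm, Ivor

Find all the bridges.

none

The edges on the cycle Ivor-Orly-Dover-Fenn-Norn-Elm-Caston-Ivor are not bridges since each lies on that cycle.
Every edge lies on some cycle, so there are no bridges.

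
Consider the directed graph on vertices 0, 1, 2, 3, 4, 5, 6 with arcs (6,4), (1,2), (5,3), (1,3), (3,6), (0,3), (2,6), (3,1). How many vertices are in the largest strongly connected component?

2

{1, 3} are all mutually reachable — one SCC of size 2.
{5} is an SCC by itself.
{4} is an SCC by itself.
{6} is an SCC by itself.
{0} is an SCC by itself.
(and 1 more singleton SCC)
The largest has 2 vertices.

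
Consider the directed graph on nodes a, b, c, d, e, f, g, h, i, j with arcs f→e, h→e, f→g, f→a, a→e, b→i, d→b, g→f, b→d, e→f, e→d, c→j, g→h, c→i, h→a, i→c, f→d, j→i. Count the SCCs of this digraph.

{a, e, f, g, h} are all mutually reachable — one SCC of size 5.
{c, i, j} are all mutually reachable — one SCC of size 3.
{b, d} are all mutually reachable — one SCC of size 2.
That gives 3 strongly connected components.

3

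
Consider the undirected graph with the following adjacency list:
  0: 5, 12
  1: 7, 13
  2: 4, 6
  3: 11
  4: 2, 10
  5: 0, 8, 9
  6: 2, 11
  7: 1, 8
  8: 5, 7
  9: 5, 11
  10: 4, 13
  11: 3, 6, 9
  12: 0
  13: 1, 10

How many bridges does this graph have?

The edges on the cycle 4-2-6-11-9-5-8-7-1-13-10-4 are not bridges since each lies on that cycle.
But removing 0-5 disconnects 0 from 5; removing 0-12 disconnects 0 from 12; removing 11-3 disconnects 11 from 3 — these are bridges.
That makes 3 bridges.

3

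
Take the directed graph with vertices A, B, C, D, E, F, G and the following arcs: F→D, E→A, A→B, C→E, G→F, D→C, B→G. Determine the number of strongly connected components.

{A, B, C, D, E, F, G} are all mutually reachable — one SCC of size 7.
That gives 1 strongly connected component.

1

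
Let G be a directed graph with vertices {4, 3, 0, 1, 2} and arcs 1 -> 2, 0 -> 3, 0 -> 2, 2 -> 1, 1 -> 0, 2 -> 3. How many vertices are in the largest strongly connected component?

3

{0, 1, 2} are all mutually reachable — one SCC of size 3.
{3} is an SCC by itself.
{4} is an SCC by itself.
The largest has 3 vertices.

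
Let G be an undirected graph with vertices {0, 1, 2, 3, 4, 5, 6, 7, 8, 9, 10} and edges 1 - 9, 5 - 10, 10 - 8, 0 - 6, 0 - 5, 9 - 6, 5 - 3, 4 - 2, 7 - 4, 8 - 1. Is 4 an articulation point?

Deleting 4 raises the number of components from 2 to 3, so 4 is a cut vertex.

Yes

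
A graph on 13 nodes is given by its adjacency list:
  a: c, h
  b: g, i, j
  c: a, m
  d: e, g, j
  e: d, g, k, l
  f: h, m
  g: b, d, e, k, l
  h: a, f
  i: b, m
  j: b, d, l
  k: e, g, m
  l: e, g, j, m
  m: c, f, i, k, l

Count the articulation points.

1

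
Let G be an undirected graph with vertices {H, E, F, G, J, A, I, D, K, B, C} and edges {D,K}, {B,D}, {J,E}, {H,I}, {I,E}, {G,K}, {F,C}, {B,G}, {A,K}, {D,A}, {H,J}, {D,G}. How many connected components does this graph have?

3

Starting from C we can reach C, F. That is one component of size 2.
Starting from E we can reach E, H, I, J. That is one component of size 4.
Starting from A we can reach A, B, D, G, K. That is one component of size 5.
Total: 3 components.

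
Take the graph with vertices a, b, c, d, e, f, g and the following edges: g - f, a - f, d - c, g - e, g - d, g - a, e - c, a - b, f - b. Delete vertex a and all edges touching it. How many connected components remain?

1

With a gone, the remaining components are: {b, c, d, e, f, g}.
That is 1 component.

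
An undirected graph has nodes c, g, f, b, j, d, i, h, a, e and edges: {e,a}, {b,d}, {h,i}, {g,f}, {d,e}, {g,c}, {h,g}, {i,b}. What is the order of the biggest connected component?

j is isolated — a component by itself.
Starting from a we can reach a, b, c, d, e, f, g, h, i. That is one component of size 9.
The largest has 9 vertices.

9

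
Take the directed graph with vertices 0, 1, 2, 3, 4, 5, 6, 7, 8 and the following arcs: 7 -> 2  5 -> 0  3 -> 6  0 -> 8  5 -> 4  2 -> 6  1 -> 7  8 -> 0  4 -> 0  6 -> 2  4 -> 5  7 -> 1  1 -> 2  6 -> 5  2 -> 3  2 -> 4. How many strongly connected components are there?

{2, 3, 6} are all mutually reachable — one SCC of size 3.
{1, 7} are all mutually reachable — one SCC of size 2.
{4, 5} are all mutually reachable — one SCC of size 2.
{0, 8} are all mutually reachable — one SCC of size 2.
That gives 4 strongly connected components.

4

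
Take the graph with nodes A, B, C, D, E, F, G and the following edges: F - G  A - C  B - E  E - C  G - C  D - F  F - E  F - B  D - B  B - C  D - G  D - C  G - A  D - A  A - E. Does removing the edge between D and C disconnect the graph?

After removing D - C, the path D-G-C still connects them, so the edge is not a bridge.

No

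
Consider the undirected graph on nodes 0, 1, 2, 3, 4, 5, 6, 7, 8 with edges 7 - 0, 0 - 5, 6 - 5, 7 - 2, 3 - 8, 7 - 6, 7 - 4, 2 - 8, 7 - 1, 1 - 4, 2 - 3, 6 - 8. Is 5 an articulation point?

Deleting 5 leaves 1 component (was 1) (its neighbors 0, 6 remain connected to each other), so 5 is not a cut vertex.

No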